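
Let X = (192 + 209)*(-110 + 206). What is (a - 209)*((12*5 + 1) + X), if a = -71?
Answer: -10795960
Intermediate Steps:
X = 38496 (X = 401*96 = 38496)
(a - 209)*((12*5 + 1) + X) = (-71 - 209)*((12*5 + 1) + 38496) = -280*((60 + 1) + 38496) = -280*(61 + 38496) = -280*38557 = -10795960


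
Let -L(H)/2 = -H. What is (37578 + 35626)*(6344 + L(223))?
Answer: 497055160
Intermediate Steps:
L(H) = 2*H (L(H) = -(-2)*H = 2*H)
(37578 + 35626)*(6344 + L(223)) = (37578 + 35626)*(6344 + 2*223) = 73204*(6344 + 446) = 73204*6790 = 497055160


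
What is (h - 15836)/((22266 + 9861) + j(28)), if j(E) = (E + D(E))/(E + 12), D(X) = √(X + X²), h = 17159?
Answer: 17001978840/412875642713 - 26460*√203/412875642713 ≈ 0.041179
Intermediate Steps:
j(E) = (E + √(E*(1 + E)))/(12 + E) (j(E) = (E + √(E*(1 + E)))/(E + 12) = (E + √(E*(1 + E)))/(12 + E))
(h - 15836)/((22266 + 9861) + j(28)) = (17159 - 15836)/((22266 + 9861) + (28 + √(28*(1 + 28)))/(12 + 28)) = 1323/(32127 + (28 + √(28*29))/40) = 1323/(32127 + (28 + √812)/40) = 1323/(32127 + (28 + 2*√203)/40) = 1323/(32127 + (7/10 + √203/20)) = 1323/(321277/10 + √203/20)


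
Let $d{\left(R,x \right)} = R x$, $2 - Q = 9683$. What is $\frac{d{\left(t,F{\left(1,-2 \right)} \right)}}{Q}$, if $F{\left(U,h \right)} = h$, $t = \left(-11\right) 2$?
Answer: $- \frac{44}{9681} \approx -0.004545$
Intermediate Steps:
$t = -22$
$Q = -9681$ ($Q = 2 - 9683 = -9681$)
$\frac{d{\left(t,F{\left(1,-2 \right)} \right)}}{Q} = \frac{\left(-22\right) \left(-2\right)}{-9681} = 44 \left(- \frac{1}{9681}\right) = - \frac{44}{9681}$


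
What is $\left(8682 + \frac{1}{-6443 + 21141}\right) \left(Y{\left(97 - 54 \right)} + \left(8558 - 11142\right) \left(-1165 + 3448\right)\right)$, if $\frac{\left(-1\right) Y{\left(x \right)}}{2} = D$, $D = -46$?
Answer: $- \frac{376391389854830}{7349} \approx -5.1217 \cdot 10^{10}$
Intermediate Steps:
$Y{\left(x \right)} = 92$ ($Y{\left(x \right)} = \left(-2\right) \left(-46\right) = 92$)
$\left(8682 + \frac{1}{-6443 + 21141}\right) \left(Y{\left(97 - 54 \right)} + \left(8558 - 11142\right) \left(-1165 + 3448\right)\right) = \left(8682 + \frac{1}{-6443 + 21141}\right) \left(92 + \left(8558 - 11142\right) \left(-1165 + 3448\right)\right) = \left(8682 + \frac{1}{14698}\right) \left(92 - 5899272\right) = \frac{127608037}{14698} \left(-5899180\right) = - \frac{376391389854830}{7349}$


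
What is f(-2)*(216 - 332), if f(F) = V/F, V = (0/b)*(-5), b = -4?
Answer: 0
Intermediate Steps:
V = 0 (V = (0/(-4))*(-5) = (0*(-1/4))*(-5) = 0*(-5) = 0)
f(F) = 0 (f(F) = 0/F = 0)
f(-2)*(216 - 332) = 0*(216 - 332) = 0*(-116) = 0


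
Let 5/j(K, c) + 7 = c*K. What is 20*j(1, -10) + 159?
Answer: 2603/17 ≈ 153.12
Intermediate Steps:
j(K, c) = 5/(-7 + K*c) (j(K, c) = 5/(-7 + c*K) = 5/(-7 + K*c))
20*j(1, -10) + 159 = 20*(5/(-7 + 1*(-10))) + 159 = 20*(5/(-7 - 10)) + 159 = 20*(5/(-17)) + 159 = 20*(5*(-1/17)) + 159 = 20*(-5/17) + 159 = -100/17 + 159 = 2603/17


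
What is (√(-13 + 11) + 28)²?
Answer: (28 + I*√2)² ≈ 782.0 + 79.196*I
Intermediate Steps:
(√(-13 + 11) + 28)² = (√(-2) + 28)² = (I*√2 + 28)² = (28 + I*√2)²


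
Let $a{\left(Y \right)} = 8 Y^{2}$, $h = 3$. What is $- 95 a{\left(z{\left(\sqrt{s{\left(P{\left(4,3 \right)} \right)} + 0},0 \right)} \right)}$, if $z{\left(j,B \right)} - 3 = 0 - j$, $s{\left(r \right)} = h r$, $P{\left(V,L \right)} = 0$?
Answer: $-6840$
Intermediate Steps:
$s{\left(r \right)} = 3 r$
$z{\left(j,B \right)} = 3 - j$ ($z{\left(j,B \right)} = 3 + \left(0 - j\right) = 3 - j$)
$- 95 a{\left(z{\left(\sqrt{s{\left(P{\left(4,3 \right)} \right)} + 0},0 \right)} \right)} = - 95 \cdot 8 \left(3 - \sqrt{3 \cdot 0 + 0}\right)^{2} = - 95 \cdot 8 \left(3 - \sqrt{0 + 0}\right)^{2} = - 95 \cdot 8 \left(3 - \sqrt{0}\right)^{2} = - 95 \cdot 8 \left(3 - 0\right)^{2} = - 95 \cdot 8 \left(3 + 0\right)^{2} = - 95 \cdot 8 \cdot 3^{2} = - 95 \cdot 8 \cdot 9 = \left(-95\right) 72 = -6840$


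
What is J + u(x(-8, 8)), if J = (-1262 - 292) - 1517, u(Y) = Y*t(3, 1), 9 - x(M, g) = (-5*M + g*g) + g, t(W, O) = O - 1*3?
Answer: -2865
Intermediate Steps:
t(W, O) = -3 + O (t(W, O) = O - 3 = -3 + O)
x(M, g) = 9 - g - g² + 5*M (x(M, g) = 9 - ((-5*M + g*g) + g) = 9 - ((-5*M + g²) + g) = 9 - ((g² - 5*M) + g) = 9 - (g + g² - 5*M) = 9 + (-g - g² + 5*M) = 9 - g - g² + 5*M)
u(Y) = -2*Y (u(Y) = Y*(-3 + 1) = Y*(-2) = -2*Y)
J = -3071 (J = -1554 - 1517 = -3071)
J + u(x(-8, 8)) = -3071 - 2*(9 - 1*8 - 1*8² + 5*(-8)) = -3071 - 2*(9 - 8 - 1*64 - 40) = -3071 - 2*(9 - 8 - 64 - 40) = -3071 - 2*(-103) = -3071 + 206 = -2865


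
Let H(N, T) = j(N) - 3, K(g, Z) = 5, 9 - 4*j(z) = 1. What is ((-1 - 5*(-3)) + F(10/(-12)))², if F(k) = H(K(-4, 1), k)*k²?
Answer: 229441/1296 ≈ 177.04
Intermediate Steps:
j(z) = 2 (j(z) = 9/4 - ¼*1 = 9/4 - ¼ = 2)
H(N, T) = -1 (H(N, T) = 2 - 3 = -1)
F(k) = -k²
((-1 - 5*(-3)) + F(10/(-12)))² = ((-1 - 5*(-3)) - (10/(-12))²)² = ((-1 + 15) - (10*(-1/12))²)² = (14 - (-⅚)²)² = (14 - 1*25/36)² = (14 - 25/36)² = (479/36)² = 229441/1296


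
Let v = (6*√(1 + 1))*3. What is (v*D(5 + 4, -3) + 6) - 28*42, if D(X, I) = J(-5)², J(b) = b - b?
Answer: -1170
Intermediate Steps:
J(b) = 0
D(X, I) = 0 (D(X, I) = 0² = 0)
v = 18*√2 (v = (6*√2)*3 = 18*√2 ≈ 25.456)
(v*D(5 + 4, -3) + 6) - 28*42 = ((18*√2)*0 + 6) - 28*42 = (0 + 6) - 1176 = 6 - 1176 = -1170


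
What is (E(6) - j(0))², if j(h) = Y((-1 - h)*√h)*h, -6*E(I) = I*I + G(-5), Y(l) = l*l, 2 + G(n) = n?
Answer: 841/36 ≈ 23.361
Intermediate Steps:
G(n) = -2 + n
Y(l) = l²
E(I) = 7/6 - I²/6 (E(I) = -(I*I + (-2 - 5))/6 = -(I² - 7)/6 = -(-7 + I²)/6 = 7/6 - I²/6)
j(h) = h²*(-1 - h)² (j(h) = ((-1 - h)*√h)²*h = (√h*(-1 - h))²*h = (h*(-1 - h)²)*h = h²*(-1 - h)²)
(E(6) - j(0))² = ((7/6 - ⅙*6²) - 0²*(1 + 0)²)² = ((7/6 - ⅙*36) - 0*1²)² = ((7/6 - 6) - 0)² = (-29/6 - 1*0)² = (-29/6 + 0)² = (-29/6)² = 841/36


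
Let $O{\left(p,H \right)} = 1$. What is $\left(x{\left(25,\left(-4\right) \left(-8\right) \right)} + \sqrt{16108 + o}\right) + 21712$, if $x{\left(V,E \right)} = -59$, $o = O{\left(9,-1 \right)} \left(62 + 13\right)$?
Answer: $21653 + \sqrt{16183} \approx 21780.0$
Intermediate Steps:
$o = 75$ ($o = 1 \left(62 + 13\right) = 1 \cdot 75 = 75$)
$\left(x{\left(25,\left(-4\right) \left(-8\right) \right)} + \sqrt{16108 + o}\right) + 21712 = \left(-59 + \sqrt{16108 + 75}\right) + 21712 = \left(-59 + \sqrt{16183}\right) + 21712 = 21653 + \sqrt{16183}$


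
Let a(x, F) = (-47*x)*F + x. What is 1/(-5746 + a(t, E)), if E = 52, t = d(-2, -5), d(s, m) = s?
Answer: -1/860 ≈ -0.0011628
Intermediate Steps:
t = -2
a(x, F) = x - 47*F*x (a(x, F) = -47*F*x + x = x - 47*F*x)
1/(-5746 + a(t, E)) = 1/(-5746 - 2*(1 - 47*52)) = 1/(-5746 - 2*(1 - 2444)) = 1/(-5746 - 2*(-2443)) = 1/(-5746 + 4886) = 1/(-860) = -1/860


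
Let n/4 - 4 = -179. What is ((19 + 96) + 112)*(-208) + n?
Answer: -47916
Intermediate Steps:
n = -700 (n = 16 + 4*(-179) = 16 - 716 = -700)
((19 + 96) + 112)*(-208) + n = ((19 + 96) + 112)*(-208) - 700 = (115 + 112)*(-208) - 700 = 227*(-208) - 700 = -47216 - 700 = -47916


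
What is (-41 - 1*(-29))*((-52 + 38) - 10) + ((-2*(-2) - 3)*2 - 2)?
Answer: 288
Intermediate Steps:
(-41 - 1*(-29))*((-52 + 38) - 10) + ((-2*(-2) - 3)*2 - 2) = (-41 + 29)*(-14 - 10) + ((4 - 3)*2 - 2) = -12*(-24) + (1*2 - 2) = 288 + (2 - 2) = 288 + 0 = 288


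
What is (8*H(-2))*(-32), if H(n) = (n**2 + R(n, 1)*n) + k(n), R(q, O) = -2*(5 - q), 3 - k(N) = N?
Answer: -9472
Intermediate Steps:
k(N) = 3 - N
R(q, O) = -10 + 2*q
H(n) = 3 + n**2 - n + n*(-10 + 2*n) (H(n) = (n**2 + (-10 + 2*n)*n) + (3 - n) = (n**2 + n*(-10 + 2*n)) + (3 - n) = 3 + n**2 - n + n*(-10 + 2*n))
(8*H(-2))*(-32) = (8*(3 - 11*(-2) + 3*(-2)**2))*(-32) = (8*(3 + 22 + 3*4))*(-32) = (8*(3 + 22 + 12))*(-32) = (8*37)*(-32) = 296*(-32) = -9472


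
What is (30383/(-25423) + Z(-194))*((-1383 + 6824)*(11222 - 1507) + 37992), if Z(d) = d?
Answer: -262499976635615/25423 ≈ -1.0325e+10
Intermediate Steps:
(30383/(-25423) + Z(-194))*((-1383 + 6824)*(11222 - 1507) + 37992) = (30383/(-25423) - 194)*((-1383 + 6824)*(11222 - 1507) + 37992) = (30383*(-1/25423) - 194)*(5441*9715 + 37992) = (-30383/25423 - 194)*(52859315 + 37992) = -4962445/25423*52897307 = -262499976635615/25423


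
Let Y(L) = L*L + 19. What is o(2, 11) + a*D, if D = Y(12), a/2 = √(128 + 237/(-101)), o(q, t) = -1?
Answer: -1 + 2282*√26159/101 ≈ 3653.3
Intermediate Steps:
Y(L) = 19 + L² (Y(L) = L² + 19 = 19 + L²)
a = 14*√26159/101 (a = 2*√(128 + 237/(-101)) = 2*√(128 + 237*(-1/101)) = 2*√(128 - 237/101) = 2*√(12691/101) = 2*(7*√26159/101) = 14*√26159/101 ≈ 22.419)
D = 163 (D = 19 + 12² = 19 + 144 = 163)
o(2, 11) + a*D = -1 + (14*√26159/101)*163 = -1 + 2282*√26159/101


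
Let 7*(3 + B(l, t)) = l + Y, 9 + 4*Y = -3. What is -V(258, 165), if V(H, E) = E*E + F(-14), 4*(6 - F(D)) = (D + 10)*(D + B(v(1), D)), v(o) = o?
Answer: -190496/7 ≈ -27214.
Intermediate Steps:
Y = -3 (Y = -9/4 + (1/4)*(-3) = -9/4 - 3/4 = -3)
B(l, t) = -24/7 + l/7 (B(l, t) = -3 + (l - 3)/7 = -3 + (-3 + l)/7 = -3 + (-3/7 + l/7) = -24/7 + l/7)
F(D) = 6 - (10 + D)*(-23/7 + D)/4 (F(D) = 6 - (D + 10)*(D + (-24/7 + (1/7)*1))/4 = 6 - (10 + D)*(D + (-24/7 + 1/7))/4 = 6 - (10 + D)*(D - 23/7)/4 = 6 - (10 + D)*(-23/7 + D)/4)
V(H, E) = -79/7 + E**2 (V(H, E) = E*E + (199/14 - 47/28*(-14) - 1/4*(-14)**2) = E**2 + (199/14 + 47/2 - 1/4*196) = E**2 + (199/14 + 47/2 - 49) = E**2 - 79/7 = -79/7 + E**2)
-V(258, 165) = -(-79/7 + 165**2) = -(-79/7 + 27225) = -1*190496/7 = -190496/7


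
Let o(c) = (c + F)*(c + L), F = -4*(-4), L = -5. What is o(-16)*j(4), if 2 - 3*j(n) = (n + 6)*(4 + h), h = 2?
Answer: 0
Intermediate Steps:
j(n) = -34/3 - 2*n (j(n) = 2/3 - (n + 6)*(4 + 2)/3 = 2/3 - (6 + n)*6/3 = 2/3 - (36 + 6*n)/3 = 2/3 + (-12 - 2*n) = -34/3 - 2*n)
F = 16
o(c) = (-5 + c)*(16 + c) (o(c) = (c + 16)*(c - 5) = (16 + c)*(-5 + c) = (-5 + c)*(16 + c))
o(-16)*j(4) = (-80 + (-16)**2 + 11*(-16))*(-34/3 - 2*4) = (-80 + 256 - 176)*(-34/3 - 8) = 0*(-58/3) = 0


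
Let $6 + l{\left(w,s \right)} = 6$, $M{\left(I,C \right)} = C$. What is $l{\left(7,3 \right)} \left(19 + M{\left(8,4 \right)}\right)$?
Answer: $0$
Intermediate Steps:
$l{\left(w,s \right)} = 0$ ($l{\left(w,s \right)} = -6 + 6 = 0$)
$l{\left(7,3 \right)} \left(19 + M{\left(8,4 \right)}\right) = 0 \left(19 + 4\right) = 0 \cdot 23 = 0$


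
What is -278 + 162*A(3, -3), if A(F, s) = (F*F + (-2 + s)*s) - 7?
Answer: 2476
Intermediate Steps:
A(F, s) = -7 + F**2 + s*(-2 + s) (A(F, s) = (F**2 + s*(-2 + s)) - 7 = -7 + F**2 + s*(-2 + s))
-278 + 162*A(3, -3) = -278 + 162*(-7 + 3**2 + (-3)**2 - 2*(-3)) = -278 + 162*(-7 + 9 + 9 + 6) = -278 + 162*17 = -278 + 2754 = 2476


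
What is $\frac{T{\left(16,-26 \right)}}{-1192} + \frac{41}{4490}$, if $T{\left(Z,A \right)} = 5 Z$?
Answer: $- \frac{38791}{669010} \approx -0.057983$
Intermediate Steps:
$\frac{T{\left(16,-26 \right)}}{-1192} + \frac{41}{4490} = \frac{5 \cdot 16}{-1192} + \frac{41}{4490} = 80 \left(- \frac{1}{1192}\right) + 41 \cdot \frac{1}{4490} = - \frac{10}{149} + \frac{41}{4490} = - \frac{38791}{669010}$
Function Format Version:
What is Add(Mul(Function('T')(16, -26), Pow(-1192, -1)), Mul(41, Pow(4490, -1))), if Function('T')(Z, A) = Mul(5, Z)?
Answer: Rational(-38791, 669010) ≈ -0.057983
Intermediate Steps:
Add(Mul(Function('T')(16, -26), Pow(-1192, -1)), Mul(41, Pow(4490, -1))) = Add(Mul(Mul(5, 16), Pow(-1192, -1)), Mul(41, Pow(4490, -1))) = Add(Mul(80, Rational(-1, 1192)), Mul(41, Rational(1, 4490))) = Add(Rational(-10, 149), Rational(41, 4490)) = Rational(-38791, 669010)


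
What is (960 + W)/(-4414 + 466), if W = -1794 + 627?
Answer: 69/1316 ≈ 0.052432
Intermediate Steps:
W = -1167
(960 + W)/(-4414 + 466) = (960 - 1167)/(-4414 + 466) = -207/(-3948) = -207*(-1/3948) = 69/1316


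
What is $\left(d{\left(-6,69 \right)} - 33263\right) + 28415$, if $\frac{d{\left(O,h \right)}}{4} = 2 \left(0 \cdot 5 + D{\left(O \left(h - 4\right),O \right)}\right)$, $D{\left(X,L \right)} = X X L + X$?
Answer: $-7308768$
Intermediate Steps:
$D{\left(X,L \right)} = X + L X^{2}$ ($D{\left(X,L \right)} = X^{2} L + X = L X^{2} + X = X + L X^{2}$)
$d{\left(O,h \right)} = 8 O \left(1 + O^{2} \left(-4 + h\right)\right) \left(-4 + h\right)$ ($d{\left(O,h \right)} = 4 \cdot 2 \left(0 \cdot 5 + O \left(h - 4\right) \left(1 + O O \left(h - 4\right)\right)\right) = 4 \cdot 2 \left(0 + O \left(-4 + h\right) \left(1 + O O \left(-4 + h\right)\right)\right) = 4 \cdot 2 \left(0 + O \left(-4 + h\right) \left(1 + O^{2} \left(-4 + h\right)\right)\right) = 4 \cdot 2 \left(0 + O \left(1 + O^{2} \left(-4 + h\right)\right) \left(-4 + h\right)\right) = 4 \cdot 2 O \left(1 + O^{2} \left(-4 + h\right)\right) \left(-4 + h\right) = 8 O \left(1 + O^{2} \left(-4 + h\right)\right) \left(-4 + h\right)$)
$\left(d{\left(-6,69 \right)} - 33263\right) + 28415 = \left(8 \left(-6\right) \left(1 + \left(-6\right)^{2} \left(-4 + 69\right)\right) \left(-4 + 69\right) - 33263\right) + 28415 = \left(8 \left(-6\right) \left(1 + 36 \cdot 65\right) 65 - 33263\right) + 28415 = \left(8 \left(-6\right) \left(1 + 2340\right) 65 - 33263\right) + 28415 = \left(8 \left(-6\right) 2341 \cdot 65 - 33263\right) + 28415 = \left(-7303920 - 33263\right) + 28415 = -7337183 + 28415 = -7308768$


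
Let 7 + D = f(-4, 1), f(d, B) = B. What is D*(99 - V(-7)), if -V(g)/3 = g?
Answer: -468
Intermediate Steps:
V(g) = -3*g
D = -6 (D = -7 + 1 = -6)
D*(99 - V(-7)) = -6*(99 - (-3)*(-7)) = -6*(99 - 1*21) = -6*(99 - 21) = -6*78 = -468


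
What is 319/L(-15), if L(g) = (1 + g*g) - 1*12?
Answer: 319/214 ≈ 1.4907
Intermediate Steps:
L(g) = -11 + g² (L(g) = (1 + g²) - 12 = -11 + g²)
319/L(-15) = 319/(-11 + (-15)²) = 319/(-11 + 225) = 319/214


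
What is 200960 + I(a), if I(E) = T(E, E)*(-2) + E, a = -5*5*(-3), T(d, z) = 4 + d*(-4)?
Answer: 201627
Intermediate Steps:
T(d, z) = 4 - 4*d
a = 75 (a = -25*(-3) = 75)
I(E) = -8 + 9*E (I(E) = (4 - 4*E)*(-2) + E = (-8 + 8*E) + E = -8 + 9*E)
200960 + I(a) = 200960 + (-8 + 9*75) = 200960 + (-8 + 675) = 200960 + 667 = 201627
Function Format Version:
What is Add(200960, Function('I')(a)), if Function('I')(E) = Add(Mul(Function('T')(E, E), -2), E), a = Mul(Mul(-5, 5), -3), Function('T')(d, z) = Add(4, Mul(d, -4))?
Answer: 201627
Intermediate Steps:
Function('T')(d, z) = Add(4, Mul(-4, d))
a = 75 (a = Mul(-25, -3) = 75)
Function('I')(E) = Add(-8, Mul(9, E)) (Function('I')(E) = Add(Mul(Add(4, Mul(-4, E)), -2), E) = Add(Add(-8, Mul(8, E)), E) = Add(-8, Mul(9, E)))
Add(200960, Function('I')(a)) = Add(200960, Add(-8, Mul(9, 75))) = Add(200960, Add(-8, 675)) = Add(200960, 667) = 201627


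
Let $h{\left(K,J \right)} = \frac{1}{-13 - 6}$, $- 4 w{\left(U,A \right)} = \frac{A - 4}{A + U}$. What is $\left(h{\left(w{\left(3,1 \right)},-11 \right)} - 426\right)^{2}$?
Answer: $\frac{65529025}{361} \approx 1.8152 \cdot 10^{5}$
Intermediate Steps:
$w{\left(U,A \right)} = - \frac{-4 + A}{4 \left(A + U\right)}$ ($w{\left(U,A \right)} = - \frac{\left(A - 4\right) \frac{1}{A + U}}{4} = - \frac{\left(-4 + A\right) \frac{1}{A + U}}{4} = - \frac{\frac{1}{A + U} \left(-4 + A\right)}{4} = - \frac{-4 + A}{4 \left(A + U\right)}$)
$h{\left(K,J \right)} = - \frac{1}{19}$ ($h{\left(K,J \right)} = \frac{1}{-19} = - \frac{1}{19}$)
$\left(h{\left(w{\left(3,1 \right)},-11 \right)} - 426\right)^{2} = \left(- \frac{1}{19} - 426\right)^{2} = \left(- \frac{8095}{19}\right)^{2} = \frac{65529025}{361}$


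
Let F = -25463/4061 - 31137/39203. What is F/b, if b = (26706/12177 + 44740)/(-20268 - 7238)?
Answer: 62783120429276742/14456348726082623 ≈ 4.3429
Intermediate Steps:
F = -1124673346/159203383 (F = -25463*1/4061 - 31137*1/39203 = -25463/4061 - 31137/39203 = -1124673346/159203383 ≈ -7.0644)
b = -90804281/55823427 (b = (26706*(1/12177) + 44740)/(-27506) = (8902/4059 + 44740)*(-1/27506) = (181608562/4059)*(-1/27506) = -90804281/55823427 ≈ -1.6266)
F/b = -1124673346/(159203383*(-90804281/55823427)) = -1124673346/159203383*(-55823427/90804281) = 62783120429276742/14456348726082623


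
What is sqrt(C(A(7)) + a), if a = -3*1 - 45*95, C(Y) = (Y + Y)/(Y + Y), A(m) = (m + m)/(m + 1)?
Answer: I*sqrt(4277) ≈ 65.399*I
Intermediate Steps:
A(m) = 2*m/(1 + m) (A(m) = (2*m)/(1 + m) = 2*m/(1 + m))
C(Y) = 1 (C(Y) = (2*Y)/((2*Y)) = (2*Y)*(1/(2*Y)) = 1)
a = -4278 (a = -3 - 4275 = -4278)
sqrt(C(A(7)) + a) = sqrt(1 - 4278) = sqrt(-4277) = I*sqrt(4277)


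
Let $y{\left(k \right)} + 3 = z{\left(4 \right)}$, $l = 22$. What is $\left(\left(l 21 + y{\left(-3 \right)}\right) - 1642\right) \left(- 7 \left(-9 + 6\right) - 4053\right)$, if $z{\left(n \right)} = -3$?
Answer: $4781952$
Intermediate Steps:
$y{\left(k \right)} = -6$ ($y{\left(k \right)} = -3 - 3 = -6$)
$\left(\left(l 21 + y{\left(-3 \right)}\right) - 1642\right) \left(- 7 \left(-9 + 6\right) - 4053\right) = \left(\left(22 \cdot 21 - 6\right) - 1642\right) \left(- 7 \left(-9 + 6\right) - 4053\right) = \left(\left(462 - 6\right) - 1642\right) \left(\left(-7\right) \left(-3\right) - 4053\right) = \left(456 - 1642\right) \left(21 - 4053\right) = \left(-1186\right) \left(-4032\right) = 4781952$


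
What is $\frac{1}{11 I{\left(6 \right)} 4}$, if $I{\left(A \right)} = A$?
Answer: $\frac{1}{264} \approx 0.0037879$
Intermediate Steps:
$\frac{1}{11 I{\left(6 \right)} 4} = \frac{1}{11 \cdot 6 \cdot 4} = \frac{1}{66 \cdot 4} = \frac{1}{264}$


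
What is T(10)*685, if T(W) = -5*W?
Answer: -34250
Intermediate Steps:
T(10)*685 = -5*10*685 = -50*685 = -34250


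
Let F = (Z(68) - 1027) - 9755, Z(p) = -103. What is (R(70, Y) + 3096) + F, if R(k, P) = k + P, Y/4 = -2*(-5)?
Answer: -7679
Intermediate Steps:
F = -10885 (F = (-103 - 1027) - 9755 = -1130 - 9755 = -10885)
Y = 40 (Y = 4*(-2*(-5)) = 4*10 = 40)
R(k, P) = P + k
(R(70, Y) + 3096) + F = ((40 + 70) + 3096) - 10885 = (110 + 3096) - 10885 = 3206 - 10885 = -7679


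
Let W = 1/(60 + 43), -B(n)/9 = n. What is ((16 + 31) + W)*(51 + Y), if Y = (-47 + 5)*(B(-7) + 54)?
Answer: -23546646/103 ≈ -2.2861e+5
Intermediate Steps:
B(n) = -9*n
W = 1/103 ≈ 0.0097087
Y = -4914 (Y = (-47 + 5)*(-9*(-7) + 54) = -42*(63 + 54) = -42*117 = -4914)
((16 + 31) + W)*(51 + Y) = ((16 + 31) + 1/103)*(51 - 4914) = (47 + 1/103)*(-4863) = (4842/103)*(-4863) = -23546646/103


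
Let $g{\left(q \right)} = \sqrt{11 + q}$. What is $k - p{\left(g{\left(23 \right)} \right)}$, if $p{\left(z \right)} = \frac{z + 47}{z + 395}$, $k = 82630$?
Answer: $\frac{148155377}{1793} - \frac{4 \sqrt{34}}{1793} \approx 82630.0$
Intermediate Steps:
$p{\left(z \right)} = \frac{47 + z}{395 + z}$
$k - p{\left(g{\left(23 \right)} \right)} = 82630 - \frac{47 + \sqrt{11 + 23}}{395 + \sqrt{11 + 23}} = 82630 - \frac{47 + \sqrt{34}}{395 + \sqrt{34}}$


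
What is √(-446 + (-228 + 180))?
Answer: I*√494 ≈ 22.226*I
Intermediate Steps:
√(-446 + (-228 + 180)) = √(-446 - 48) = √(-494) = I*√494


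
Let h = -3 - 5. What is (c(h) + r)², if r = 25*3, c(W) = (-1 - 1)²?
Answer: 6241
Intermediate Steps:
h = -8
c(W) = 4 (c(W) = (-2)² = 4)
r = 75
(c(h) + r)² = (4 + 75)² = 79² = 6241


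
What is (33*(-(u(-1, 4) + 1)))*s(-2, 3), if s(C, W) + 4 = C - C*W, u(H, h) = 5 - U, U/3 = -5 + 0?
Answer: 0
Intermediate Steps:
U = -15 (U = 3*(-5 + 0) = 3*(-5) = -15)
u(H, h) = 20 (u(H, h) = 5 - 1*(-15) = 5 + 15 = 20)
s(C, W) = -4 + C - C*W (s(C, W) = -4 + (C - C*W) = -4 + C - C*W)
(33*(-(u(-1, 4) + 1)))*s(-2, 3) = (33*(-(20 + 1)))*(-4 - 2 - 1*(-2)*3) = (33*(-1*21))*(-4 - 2 + 6) = (33*(-21))*0 = -693*0 = 0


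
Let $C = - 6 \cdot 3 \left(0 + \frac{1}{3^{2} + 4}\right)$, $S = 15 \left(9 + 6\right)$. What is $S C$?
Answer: $- \frac{4050}{13} \approx -311.54$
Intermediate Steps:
$S = 225$ ($S = 15 \cdot 15 = 225$)
$C = - \frac{18}{13}$ ($C = - 6 \cdot 3 \left(0 + \frac{1}{9 + 4}\right) = - 6 \cdot 3 \left(0 + \frac{1}{13}\right) = - 6 \cdot 3 \cdot \frac{1}{13} = \left(-6\right) \frac{3}{13} = - \frac{18}{13} \approx -1.3846$)
$S C = 225 \left(- \frac{18}{13}\right) = - \frac{4050}{13}$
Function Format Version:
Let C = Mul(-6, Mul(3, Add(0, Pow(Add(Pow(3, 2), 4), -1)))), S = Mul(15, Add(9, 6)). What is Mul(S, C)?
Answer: Rational(-4050, 13) ≈ -311.54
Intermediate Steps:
S = 225 (S = Mul(15, 15) = 225)
C = Rational(-18, 13) (C = Mul(-6, Mul(3, Add(0, Pow(Add(9, 4), -1)))) = Mul(-6, Mul(3, Add(0, Pow(13, -1)))) = Mul(-6, Mul(3, Add(0, Rational(1, 13)))) = Mul(-6, Mul(3, Rational(1, 13))) = Mul(-6, Rational(3, 13)) = Rational(-18, 13) ≈ -1.3846)
Mul(S, C) = Mul(225, Rational(-18, 13)) = Rational(-4050, 13)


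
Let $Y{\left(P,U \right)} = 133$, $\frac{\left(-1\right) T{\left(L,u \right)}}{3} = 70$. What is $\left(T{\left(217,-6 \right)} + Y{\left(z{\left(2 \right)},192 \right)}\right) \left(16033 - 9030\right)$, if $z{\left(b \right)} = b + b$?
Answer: $-539231$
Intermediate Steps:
$z{\left(b \right)} = 2 b$
$T{\left(L,u \right)} = -210$ ($T{\left(L,u \right)} = \left(-3\right) 70 = -210$)
$\left(T{\left(217,-6 \right)} + Y{\left(z{\left(2 \right)},192 \right)}\right) \left(16033 - 9030\right) = \left(-210 + 133\right) \left(16033 - 9030\right) = \left(-77\right) 7003 = -539231$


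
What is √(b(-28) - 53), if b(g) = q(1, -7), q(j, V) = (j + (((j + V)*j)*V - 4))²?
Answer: 2*√367 ≈ 38.315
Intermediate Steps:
q(j, V) = (-4 + j + V*j*(V + j))² (q(j, V) = (j + (((V + j)*j)*V - 4))² = (j + ((j*(V + j))*V - 4))² = (j + (V*j*(V + j) - 4))² = (j + (-4 + V*j*(V + j)))² = (-4 + j + V*j*(V + j))²)
b(g) = 1521 (b(g) = (-4 + 1 - 7*1² + 1*(-7)²)² = (-4 + 1 - 7*1 + 1*49)² = (-4 + 1 - 7 + 49)² = 39² = 1521)
√(b(-28) - 53) = √(1521 - 53) = √1468 = 2*√367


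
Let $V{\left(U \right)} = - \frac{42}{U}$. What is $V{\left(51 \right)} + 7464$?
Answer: $\frac{126874}{17} \approx 7463.2$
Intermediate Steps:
$V{\left(51 \right)} + 7464 = - \frac{42}{51} + 7464 = \left(-42\right) \frac{1}{51} + 7464 = - \frac{14}{17} + 7464 = \frac{126874}{17}$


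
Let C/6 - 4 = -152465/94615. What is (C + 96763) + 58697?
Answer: 2942040774/18923 ≈ 1.5547e+5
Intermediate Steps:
C = 271194/18923 (C = 24 + 6*(-152465/94615) = 24 + 6*(-152465*1/94615) = 24 + 6*(-30493/18923) = 24 - 182958/18923 = 271194/18923 ≈ 14.331)
(C + 96763) + 58697 = (271194/18923 + 96763) + 58697 = 1831317443/18923 + 58697 = 2942040774/18923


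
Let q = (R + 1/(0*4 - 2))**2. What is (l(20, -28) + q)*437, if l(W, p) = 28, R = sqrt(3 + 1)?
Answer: 52877/4 ≈ 13219.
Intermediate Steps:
R = 2 (R = sqrt(4) = 2)
q = 9/4 (q = (2 + 1/(0*4 - 2))**2 = (2 + 1/(0 - 2))**2 = (2 + 1/(-2))**2 = (2 - 1/2)**2 = (3/2)**2 = 9/4 ≈ 2.2500)
(l(20, -28) + q)*437 = (28 + 9/4)*437 = (121/4)*437 = 52877/4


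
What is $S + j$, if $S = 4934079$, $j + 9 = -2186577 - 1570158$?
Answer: $1177335$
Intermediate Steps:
$j = -3756744$ ($j = -9 - 3756735 = -3756744$)
$S + j = 4934079 - 3756744 = 1177335$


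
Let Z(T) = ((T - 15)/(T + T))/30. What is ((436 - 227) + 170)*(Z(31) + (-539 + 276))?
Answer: -46348289/465 ≈ -99674.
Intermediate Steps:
Z(T) = (-15 + T)/(60*T) (Z(T) = ((-15 + T)/((2*T)))*(1/30) = ((-15 + T)*(1/(2*T)))*(1/30) = ((-15 + T)/(2*T))*(1/30) = (-15 + T)/(60*T))
((436 - 227) + 170)*(Z(31) + (-539 + 276)) = ((436 - 227) + 170)*((1/60)*(-15 + 31)/31 + (-539 + 276)) = (209 + 170)*((1/60)*(1/31)*16 - 263) = 379*(4/465 - 263) = 379*(-122291/465) = -46348289/465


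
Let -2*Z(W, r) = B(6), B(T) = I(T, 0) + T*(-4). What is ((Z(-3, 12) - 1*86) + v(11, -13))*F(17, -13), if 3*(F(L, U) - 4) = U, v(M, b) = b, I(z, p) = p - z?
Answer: 28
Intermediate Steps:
F(L, U) = 4 + U/3
B(T) = -5*T (B(T) = (0 - T) + T*(-4) = -T - 4*T = -5*T)
Z(W, r) = 15 (Z(W, r) = -(-5)*6/2 = -1/2*(-30) = 15)
((Z(-3, 12) - 1*86) + v(11, -13))*F(17, -13) = ((15 - 1*86) - 13)*(4 + (1/3)*(-13)) = ((15 - 86) - 13)*(4 - 13/3) = (-71 - 13)*(-1/3) = -84*(-1/3) = 28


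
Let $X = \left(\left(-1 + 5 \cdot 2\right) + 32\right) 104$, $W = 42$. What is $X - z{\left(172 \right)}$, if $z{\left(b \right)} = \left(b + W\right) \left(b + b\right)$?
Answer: $-69352$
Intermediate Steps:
$X = 4264$ ($X = \left(\left(-1 + 10\right) + 32\right) 104 = \left(9 + 32\right) 104 = 41 \cdot 104 = 4264$)
$z{\left(b \right)} = 2 b \left(42 + b\right)$ ($z{\left(b \right)} = \left(b + 42\right) \left(b + b\right) = \left(42 + b\right) 2 b = 2 b \left(42 + b\right)$)
$X - z{\left(172 \right)} = 4264 - 2 \cdot 172 \left(42 + 172\right) = 4264 - 2 \cdot 172 \cdot 214 = 4264 - 73616 = -69352$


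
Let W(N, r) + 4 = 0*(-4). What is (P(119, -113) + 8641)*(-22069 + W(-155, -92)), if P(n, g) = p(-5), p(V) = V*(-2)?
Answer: -190953523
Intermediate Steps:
p(V) = -2*V
W(N, r) = -4 (W(N, r) = -4 + 0*(-4) = -4 + 0 = -4)
P(n, g) = 10 (P(n, g) = -2*(-5) = 10)
(P(119, -113) + 8641)*(-22069 + W(-155, -92)) = (10 + 8641)*(-22069 - 4) = 8651*(-22073) = -190953523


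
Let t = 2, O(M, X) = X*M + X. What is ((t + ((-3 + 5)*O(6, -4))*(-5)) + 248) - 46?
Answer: 484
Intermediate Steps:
O(M, X) = X + M*X (O(M, X) = M*X + X = X + M*X)
((t + ((-3 + 5)*O(6, -4))*(-5)) + 248) - 46 = ((2 + ((-3 + 5)*(-4*(1 + 6)))*(-5)) + 248) - 46 = ((2 + (2*(-4*7))*(-5)) + 248) - 46 = ((2 + (2*(-28))*(-5)) + 248) - 46 = ((2 - 56*(-5)) + 248) - 46 = ((2 + 280) + 248) - 46 = (282 + 248) - 46 = 530 - 46 = 484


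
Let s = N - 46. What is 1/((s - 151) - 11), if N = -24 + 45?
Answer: -1/187 ≈ -0.0053476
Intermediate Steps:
N = 21
s = -25 (s = 21 - 46 = -25)
1/((s - 151) - 11) = 1/((-25 - 151) - 11) = 1/(-176 - 11) = 1/(-187) = -1/187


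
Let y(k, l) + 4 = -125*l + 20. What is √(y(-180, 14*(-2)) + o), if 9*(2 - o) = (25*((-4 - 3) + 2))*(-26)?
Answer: 2*√7103/3 ≈ 56.186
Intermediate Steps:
y(k, l) = 16 - 125*l (y(k, l) = -4 + (-125*l + 20) = -4 + (20 - 125*l) = 16 - 125*l)
o = -3232/9 (o = 2 - 25*((-4 - 3) + 2)*(-26)/9 = 2 - 25*(-7 + 2)*(-26)/9 = 2 - 25*(-5)*(-26)/9 = 2 - (-125)*(-26)/9 = 2 - ⅑*3250 = 2 - 3250/9 = -3232/9 ≈ -359.11)
√(y(-180, 14*(-2)) + o) = √((16 - 1750*(-2)) - 3232/9) = √((16 - 125*(-28)) - 3232/9) = √((16 + 3500) - 3232/9) = √(3516 - 3232/9) = √(28412/9) = 2*√7103/3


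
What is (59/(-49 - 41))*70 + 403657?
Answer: 3632500/9 ≈ 4.0361e+5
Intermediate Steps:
(59/(-49 - 41))*70 + 403657 = (59/(-90))*70 + 403657 = (59*(-1/90))*70 + 403657 = -59/90*70 + 403657 = -413/9 + 403657 = 3632500/9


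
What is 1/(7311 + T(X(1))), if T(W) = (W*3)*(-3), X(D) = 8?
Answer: 1/7239 ≈ 0.00013814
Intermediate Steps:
T(W) = -9*W (T(W) = (3*W)*(-3) = -9*W)
1/(7311 + T(X(1))) = 1/(7311 - 9*8) = 1/(7311 - 72) = 1/7239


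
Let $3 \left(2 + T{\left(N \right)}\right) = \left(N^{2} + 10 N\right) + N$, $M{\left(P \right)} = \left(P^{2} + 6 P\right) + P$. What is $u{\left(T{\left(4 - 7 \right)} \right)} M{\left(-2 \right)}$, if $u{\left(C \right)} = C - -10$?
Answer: $0$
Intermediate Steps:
$M{\left(P \right)} = P^{2} + 7 P$
$T{\left(N \right)} = -2 + \frac{N^{2}}{3} + \frac{11 N}{3}$ ($T{\left(N \right)} = -2 + \frac{\left(N^{2} + 10 N\right) + N}{3} = -2 + \frac{N^{2} + 11 N}{3} = -2 + \left(\frac{N^{2}}{3} + \frac{11 N}{3}\right) = -2 + \frac{N^{2}}{3} + \frac{11 N}{3}$)
$u{\left(C \right)} = 10 + C$ ($u{\left(C \right)} = C + 10 = 10 + C$)
$u{\left(T{\left(4 - 7 \right)} \right)} M{\left(-2 \right)} = \left(10 + \left(-2 + \frac{\left(4 - 7\right)^{2}}{3} + \frac{11 \left(4 - 7\right)}{3}\right)\right) \left(- 2 \left(7 - 2\right)\right) = \left(10 + \left(-2 + \frac{\left(-3\right)^{2}}{3} + \frac{11}{3} \left(-3\right)\right)\right) \left(\left(-2\right) 5\right) = \left(10 - 10\right) \left(-10\right) = 0 \left(-10\right) = 0$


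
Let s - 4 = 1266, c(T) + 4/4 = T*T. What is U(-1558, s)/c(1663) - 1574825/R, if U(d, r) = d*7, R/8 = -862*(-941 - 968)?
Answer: -140589289687/1137725636736 ≈ -0.12357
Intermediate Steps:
c(T) = -1 + T² (c(T) = -1 + T*T = -1 + T²)
R = 13164464 (R = 8*(-862*(-941 - 968)) = 8*(-862*(-1909)) = 8*1645558 = 13164464)
s = 1270 (s = 4 + 1266 = 1270)
U(d, r) = 7*d
U(-1558, s)/c(1663) - 1574825/R = (7*(-1558))/(-1 + 1663²) - 1574825/13164464 = -10906/(-1 + 2765569) - 1574825*1/13164464 = -10906/2765568 - 1574825/13164464 = -10906*1/2765568 - 1574825/13164464 = -5453/1382784 - 1574825/13164464 = -140589289687/1137725636736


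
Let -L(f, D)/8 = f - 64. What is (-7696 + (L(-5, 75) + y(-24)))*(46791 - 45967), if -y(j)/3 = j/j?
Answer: -5889128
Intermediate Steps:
L(f, D) = 512 - 8*f (L(f, D) = -8*(f - 64) = -8*(-64 + f) = 512 - 8*f)
y(j) = -3 (y(j) = -3*j/j = -3*1 = -3)
(-7696 + (L(-5, 75) + y(-24)))*(46791 - 45967) = (-7696 + ((512 - 8*(-5)) - 3))*(46791 - 45967) = (-7696 + ((512 + 40) - 3))*824 = (-7696 + (552 - 3))*824 = (-7696 + 549)*824 = -7147*824 = -5889128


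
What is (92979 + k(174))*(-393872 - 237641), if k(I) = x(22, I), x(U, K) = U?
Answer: -58731340513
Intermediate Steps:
k(I) = 22
(92979 + k(174))*(-393872 - 237641) = (92979 + 22)*(-393872 - 237641) = 93001*(-631513) = -58731340513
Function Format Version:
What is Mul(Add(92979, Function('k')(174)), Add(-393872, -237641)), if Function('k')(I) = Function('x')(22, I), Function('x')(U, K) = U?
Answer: -58731340513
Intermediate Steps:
Function('k')(I) = 22
Mul(Add(92979, Function('k')(174)), Add(-393872, -237641)) = Mul(Add(92979, 22), Add(-393872, -237641)) = Mul(93001, -631513) = -58731340513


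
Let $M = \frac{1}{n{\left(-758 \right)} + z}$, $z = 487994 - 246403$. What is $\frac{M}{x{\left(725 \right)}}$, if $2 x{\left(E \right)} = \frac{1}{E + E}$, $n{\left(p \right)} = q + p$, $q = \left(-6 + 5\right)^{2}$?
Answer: $\frac{1450}{120417} \approx 0.012041$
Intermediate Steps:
$q = 1$ ($q = \left(-1\right)^{2} = 1$)
$n{\left(p \right)} = 1 + p$
$x{\left(E \right)} = \frac{1}{4 E}$ ($x{\left(E \right)} = \frac{1}{2 \left(E + E\right)} = \frac{1}{2 \cdot 2 E} = \frac{\frac{1}{2} \frac{1}{E}}{2} = \frac{1}{4 E}$)
$z = 241591$ ($z = 487994 - 246403 = 241591$)
$M = \frac{1}{240834}$ ($M = \frac{1}{\left(1 - 758\right) + 241591} = \frac{1}{-757 + 241591} = \frac{1}{240834} \approx 4.1522 \cdot 10^{-6}$)
$\frac{M}{x{\left(725 \right)}} = \frac{1}{240834 \frac{1}{4 \cdot 725}} = \frac{1}{240834 \cdot \frac{1}{4} \cdot \frac{1}{725}} = \frac{\frac{1}{\frac{1}{2900}}}{240834} = \frac{1}{240834} \cdot 2900 = \frac{1450}{120417}$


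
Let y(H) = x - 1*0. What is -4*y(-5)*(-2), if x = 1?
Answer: 8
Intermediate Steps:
y(H) = 1 (y(H) = 1 - 1*0 = 1 + 0 = 1)
-4*y(-5)*(-2) = -4*1*(-2) = -4*(-2) = 8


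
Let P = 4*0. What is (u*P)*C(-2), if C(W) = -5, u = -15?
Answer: 0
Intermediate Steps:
P = 0
(u*P)*C(-2) = -15*0*(-5) = 0*(-5) = 0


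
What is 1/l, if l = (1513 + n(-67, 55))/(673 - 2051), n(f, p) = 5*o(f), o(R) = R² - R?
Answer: -1378/24293 ≈ -0.056724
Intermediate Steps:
n(f, p) = 5*f*(-1 + f) (n(f, p) = 5*(f*(-1 + f)) = 5*f*(-1 + f))
l = -24293/1378 (l = (1513 + 5*(-67)*(-1 - 67))/(673 - 2051) = (1513 + 5*(-67)*(-68))/(-1378) = (1513 + 22780)*(-1/1378) = 24293*(-1/1378) = -24293/1378 ≈ -17.629)
1/l = 1/(-24293/1378) = -1378/24293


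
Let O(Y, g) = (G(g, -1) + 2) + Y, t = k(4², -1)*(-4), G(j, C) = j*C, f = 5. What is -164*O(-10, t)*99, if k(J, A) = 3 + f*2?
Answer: -714384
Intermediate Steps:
k(J, A) = 13 (k(J, A) = 3 + 5*2 = 3 + 10 = 13)
G(j, C) = C*j
t = -52 (t = 13*(-4) = -52)
O(Y, g) = 2 + Y - g (O(Y, g) = (-g + 2) + Y = (2 - g) + Y = 2 + Y - g)
-164*O(-10, t)*99 = -164*(2 - 10 - 1*(-52))*99 = -164*(2 - 10 + 52)*99 = -164*44*99 = -7216*99 = -714384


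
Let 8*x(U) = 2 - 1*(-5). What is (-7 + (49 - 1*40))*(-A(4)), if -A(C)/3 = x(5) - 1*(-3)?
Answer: 93/4 ≈ 23.250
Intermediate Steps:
x(U) = 7/8 (x(U) = (2 - 1*(-5))/8 = (2 + 5)/8 = (⅛)*7 = 7/8)
A(C) = -93/8 (A(C) = -3*(7/8 - 1*(-3)) = -3*(7/8 + 3) = -3*31/8 = -93/8)
(-7 + (49 - 1*40))*(-A(4)) = (-7 + (49 - 1*40))*(-1*(-93/8)) = (-7 + (49 - 40))*(93/8) = (-7 + 9)*(93/8) = 2*(93/8) = 93/4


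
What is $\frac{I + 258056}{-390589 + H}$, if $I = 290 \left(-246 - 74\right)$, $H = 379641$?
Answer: $- \frac{5902}{391} \approx -15.095$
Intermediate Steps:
$I = -92800$ ($I = 290 \left(-320\right) = -92800$)
$\frac{I + 258056}{-390589 + H} = \frac{-92800 + 258056}{-390589 + 379641} = \frac{165256}{-10948} = 165256 \left(- \frac{1}{10948}\right) = - \frac{5902}{391}$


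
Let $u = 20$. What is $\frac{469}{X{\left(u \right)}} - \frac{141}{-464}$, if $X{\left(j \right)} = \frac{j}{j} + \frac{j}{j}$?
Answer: $\frac{108949}{464} \approx 234.8$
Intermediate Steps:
$X{\left(j \right)} = 2$ ($X{\left(j \right)} = 1 + 1 = 2$)
$\frac{469}{X{\left(u \right)}} - \frac{141}{-464} = \frac{469}{2} - \frac{141}{-464} = 469 \cdot \frac{1}{2} - - \frac{141}{464} = \frac{469}{2} + \frac{141}{464} = \frac{108949}{464}$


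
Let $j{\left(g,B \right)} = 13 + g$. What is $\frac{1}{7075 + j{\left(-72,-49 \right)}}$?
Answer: $\frac{1}{7016} \approx 0.00014253$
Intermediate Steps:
$\frac{1}{7075 + j{\left(-72,-49 \right)}} = \frac{1}{7075 + \left(13 - 72\right)} = \frac{1}{7075 - 59} = \frac{1}{7016}$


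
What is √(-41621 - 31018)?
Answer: 3*I*√8071 ≈ 269.52*I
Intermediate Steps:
√(-41621 - 31018) = √(-72639) = 3*I*√8071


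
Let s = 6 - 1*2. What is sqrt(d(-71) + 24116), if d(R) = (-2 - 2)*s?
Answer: 10*sqrt(241) ≈ 155.24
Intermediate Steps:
s = 4 (s = 6 - 2 = 4)
d(R) = -16 (d(R) = (-2 - 2)*4 = -4*4 = -16)
sqrt(d(-71) + 24116) = sqrt(-16 + 24116) = sqrt(24100) = 10*sqrt(241)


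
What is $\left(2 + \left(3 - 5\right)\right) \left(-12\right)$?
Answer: $0$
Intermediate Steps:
$\left(2 + \left(3 - 5\right)\right) \left(-12\right) = \left(2 - 2\right) \left(-12\right) = 0 \left(-12\right) = 0$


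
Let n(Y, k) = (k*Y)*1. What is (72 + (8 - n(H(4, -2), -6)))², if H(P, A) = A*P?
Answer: 1024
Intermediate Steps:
n(Y, k) = Y*k (n(Y, k) = (Y*k)*1 = Y*k)
(72 + (8 - n(H(4, -2), -6)))² = (72 + (8 - (-2*4)*(-6)))² = (72 + (8 - (-8)*(-6)))² = (72 + (8 - 1*48))² = (72 + (8 - 48))² = (72 - 40)² = 32² = 1024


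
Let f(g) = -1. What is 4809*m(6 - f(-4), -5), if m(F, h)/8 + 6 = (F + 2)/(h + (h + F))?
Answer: -346248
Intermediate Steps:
m(F, h) = -48 + 8*(2 + F)/(F + 2*h) (m(F, h) = -48 + 8*((F + 2)/(h + (h + F))) = -48 + 8*((2 + F)/(h + (F + h))) = -48 + 8*((2 + F)/(F + 2*h)) = -48 + 8*(2 + F)/(F + 2*h))
4809*m(6 - f(-4), -5) = 4809*(8*(2 - 12*(-5) - 5*(6 - 1*(-1)))/((6 - 1*(-1)) + 2*(-5))) = 4809*(8*(2 + 60 - 5*(6 + 1))/((6 + 1) - 10)) = 4809*(8*(2 + 60 - 5*7)/(7 - 10)) = 4809*(8*(2 + 60 - 35)/(-3)) = 4809*(8*(-⅓)*27) = 4809*(-72) = -346248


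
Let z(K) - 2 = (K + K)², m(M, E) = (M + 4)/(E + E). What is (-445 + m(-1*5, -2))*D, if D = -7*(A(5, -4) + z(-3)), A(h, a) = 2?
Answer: 124530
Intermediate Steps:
m(M, E) = (4 + M)/(2*E) (m(M, E) = (4 + M)/((2*E)) = (4 + M)*(1/(2*E)) = (4 + M)/(2*E))
z(K) = 2 + 4*K² (z(K) = 2 + (K + K)² = 2 + (2*K)² = 2 + 4*K²)
D = -280 (D = -7*(2 + (2 + 4*(-3)²)) = -7*(2 + (2 + 4*9)) = -7*(2 + (2 + 36)) = -7*(2 + 38) = -7*40 = -280)
(-445 + m(-1*5, -2))*D = (-445 + (½)*(4 - 1*5)/(-2))*(-280) = (-445 + (½)*(-½)*(4 - 5))*(-280) = (-445 + (½)*(-½)*(-1))*(-280) = (-445 + ¼)*(-280) = -1779/4*(-280) = 124530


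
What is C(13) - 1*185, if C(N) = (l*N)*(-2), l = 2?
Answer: -237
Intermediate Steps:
C(N) = -4*N (C(N) = (2*N)*(-2) = -4*N)
C(13) - 1*185 = -4*13 - 1*185 = -52 - 185 = -237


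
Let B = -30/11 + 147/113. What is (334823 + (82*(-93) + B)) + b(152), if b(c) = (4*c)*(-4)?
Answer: 403681122/1243 ≈ 3.2476e+5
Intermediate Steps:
b(c) = -16*c
B = -1773/1243 (B = -30*1/11 + 147*(1/113) = -30/11 + 147/113 = -1773/1243 ≈ -1.4264)
(334823 + (82*(-93) + B)) + b(152) = (334823 + (82*(-93) - 1773/1243)) - 16*152 = (334823 + (-7626 - 1773/1243)) - 2432 = (334823 - 9480891/1243) - 2432 = 406704098/1243 - 2432 = 403681122/1243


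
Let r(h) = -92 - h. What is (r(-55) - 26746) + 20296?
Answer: -6487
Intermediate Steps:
(r(-55) - 26746) + 20296 = ((-92 - 1*(-55)) - 26746) + 20296 = ((-92 + 55) - 26746) + 20296 = (-37 - 26746) + 20296 = -26783 + 20296 = -6487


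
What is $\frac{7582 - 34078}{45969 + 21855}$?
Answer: $- \frac{184}{471} \approx -0.39066$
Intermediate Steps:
$\frac{7582 - 34078}{45969 + 21855} = - \frac{26496}{67824} = \left(-26496\right) \frac{1}{67824} = - \frac{184}{471}$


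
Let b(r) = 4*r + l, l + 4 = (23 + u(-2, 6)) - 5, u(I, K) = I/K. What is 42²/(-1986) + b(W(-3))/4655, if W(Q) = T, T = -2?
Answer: -4100083/4622415 ≈ -0.88700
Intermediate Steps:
W(Q) = -2
l = 41/3 (l = -4 + ((23 - 2/6) - 5) = -4 + ((23 - 2*⅙) - 5) = -4 + ((23 - ⅓) - 5) = -4 + (68/3 - 5) = -4 + 53/3 = 41/3 ≈ 13.667)
b(r) = 41/3 + 4*r (b(r) = 4*r + 41/3 = 41/3 + 4*r)
42²/(-1986) + b(W(-3))/4655 = 42²/(-1986) + (41/3 + 4*(-2))/4655 = 1764*(-1/1986) + (41/3 - 8)*(1/4655) = -294/331 + (17/3)*(1/4655) = -294/331 + 17/13965 = -4100083/4622415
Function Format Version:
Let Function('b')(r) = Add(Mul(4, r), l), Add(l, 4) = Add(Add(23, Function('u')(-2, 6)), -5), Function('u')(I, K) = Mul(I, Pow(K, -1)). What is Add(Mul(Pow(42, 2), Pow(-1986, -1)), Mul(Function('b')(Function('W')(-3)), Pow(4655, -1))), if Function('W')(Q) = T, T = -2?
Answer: Rational(-4100083, 4622415) ≈ -0.88700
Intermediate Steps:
Function('W')(Q) = -2
l = Rational(41, 3) (l = Add(-4, Add(Add(23, Mul(-2, Pow(6, -1))), -5)) = Add(-4, Add(Add(23, Mul(-2, Rational(1, 6))), -5)) = Add(-4, Add(Add(23, Rational(-1, 3)), -5)) = Add(-4, Add(Rational(68, 3), -5)) = Add(-4, Rational(53, 3)) = Rational(41, 3) ≈ 13.667)
Function('b')(r) = Add(Rational(41, 3), Mul(4, r)) (Function('b')(r) = Add(Mul(4, r), Rational(41, 3)) = Add(Rational(41, 3), Mul(4, r)))
Add(Mul(Pow(42, 2), Pow(-1986, -1)), Mul(Function('b')(Function('W')(-3)), Pow(4655, -1))) = Add(Mul(Pow(42, 2), Pow(-1986, -1)), Mul(Add(Rational(41, 3), Mul(4, -2)), Pow(4655, -1))) = Add(Mul(1764, Rational(-1, 1986)), Mul(Add(Rational(41, 3), -8), Rational(1, 4655))) = Add(Rational(-294, 331), Mul(Rational(17, 3), Rational(1, 4655))) = Add(Rational(-294, 331), Rational(17, 13965)) = Rational(-4100083, 4622415)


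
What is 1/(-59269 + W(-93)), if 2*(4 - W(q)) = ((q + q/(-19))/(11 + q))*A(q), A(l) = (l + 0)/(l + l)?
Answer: -3116/184670577 ≈ -1.6873e-5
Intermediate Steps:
A(l) = 1/2 (A(l) = l/((2*l)) = l*(1/(2*l)) = 1/2)
W(q) = 4 - 9*q/(38*(11 + q)) (W(q) = 4 - (q + q/(-19))/(11 + q)/(2*2) = 4 - (q + q*(-1/19))/(11 + q)/(2*2) = 4 - (q - q/19)/(11 + q)/(2*2) = 4 - (18*q/19)/(11 + q)/(2*2) = 4 - 18*q/(19*(11 + q))/(2*2) = 4 - 9*q/(38*(11 + q)))
1/(-59269 + W(-93)) = 1/(-59269 + 11*(152 + 13*(-93))/(38*(11 - 93))) = 1/(-59269 + (11/38)*(152 - 1209)/(-82)) = 1/(-59269 + (11/38)*(-1/82)*(-1057)) = 1/(-59269 + 11627/3116) = 1/(-184670577/3116) = -3116/184670577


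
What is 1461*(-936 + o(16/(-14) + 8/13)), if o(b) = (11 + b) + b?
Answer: -123119931/91 ≈ -1.3530e+6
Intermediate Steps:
o(b) = 11 + 2*b
1461*(-936 + o(16/(-14) + 8/13)) = 1461*(-936 + (11 + 2*(16/(-14) + 8/13))) = 1461*(-936 + (11 + 2*(16*(-1/14) + 8*(1/13)))) = 1461*(-936 + (11 + 2*(-8/7 + 8/13))) = 1461*(-936 + (11 + 2*(-48/91))) = 1461*(-936 + (11 - 96/91)) = 1461*(-936 + 905/91) = 1461*(-84271/91) = -123119931/91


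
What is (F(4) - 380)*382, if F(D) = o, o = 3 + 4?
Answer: -142486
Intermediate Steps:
o = 7
F(D) = 7
(F(4) - 380)*382 = (7 - 380)*382 = -373*382 = -142486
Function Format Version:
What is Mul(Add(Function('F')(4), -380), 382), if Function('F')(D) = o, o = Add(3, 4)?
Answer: -142486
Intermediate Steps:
o = 7
Function('F')(D) = 7
Mul(Add(Function('F')(4), -380), 382) = Mul(Add(7, -380), 382) = Mul(-373, 382) = -142486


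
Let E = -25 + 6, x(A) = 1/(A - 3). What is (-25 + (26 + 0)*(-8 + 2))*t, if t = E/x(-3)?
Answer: -20634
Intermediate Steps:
x(A) = 1/(-3 + A)
E = -19
t = 114 (t = -19/(1/(-3 - 3)) = -19/(1/(-6)) = -19/(-⅙) = -19*(-6) = 114)
(-25 + (26 + 0)*(-8 + 2))*t = (-25 + (26 + 0)*(-8 + 2))*114 = (-25 + 26*(-6))*114 = (-25 - 156)*114 = -181*114 = -20634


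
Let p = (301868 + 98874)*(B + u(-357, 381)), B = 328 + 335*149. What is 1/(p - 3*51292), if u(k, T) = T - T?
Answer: 1/20134326430 ≈ 4.9666e-11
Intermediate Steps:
u(k, T) = 0
B = 50243 (B = 328 + 49915 = 50243)
p = 20134480306 (p = (301868 + 98874)*(50243 + 0) = 400742*50243 = 20134480306)
1/(p - 3*51292) = 1/(20134480306 - 3*51292) = 1/(20134480306 - 153876) = 1/20134326430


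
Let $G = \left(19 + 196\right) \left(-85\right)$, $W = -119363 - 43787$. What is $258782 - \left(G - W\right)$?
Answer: $113907$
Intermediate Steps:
$W = -163150$ ($W = -119363 - 43787 = -163150$)
$G = -18275$ ($G = 215 \left(-85\right) = -18275$)
$258782 - \left(G - W\right) = 258782 - \left(-18275 - -163150\right) = 258782 - \left(-18275 + 163150\right) = 258782 - 144875 = 113907$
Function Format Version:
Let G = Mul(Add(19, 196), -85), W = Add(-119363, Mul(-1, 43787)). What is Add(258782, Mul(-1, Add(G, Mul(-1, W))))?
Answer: 113907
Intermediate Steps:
W = -163150 (W = Add(-119363, -43787) = -163150)
G = -18275 (G = Mul(215, -85) = -18275)
Add(258782, Mul(-1, Add(G, Mul(-1, W)))) = Add(258782, Mul(-1, Add(-18275, Mul(-1, -163150)))) = Add(258782, Mul(-1, Add(-18275, 163150))) = Add(258782, Mul(-1, 144875)) = Add(258782, -144875) = 113907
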